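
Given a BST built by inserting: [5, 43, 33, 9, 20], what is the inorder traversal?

Tree insertion order: [5, 43, 33, 9, 20]
Tree (level-order array): [5, None, 43, 33, None, 9, None, None, 20]
Inorder traversal: [5, 9, 20, 33, 43]


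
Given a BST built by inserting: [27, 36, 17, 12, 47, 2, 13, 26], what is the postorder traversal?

Tree insertion order: [27, 36, 17, 12, 47, 2, 13, 26]
Tree (level-order array): [27, 17, 36, 12, 26, None, 47, 2, 13]
Postorder traversal: [2, 13, 12, 26, 17, 47, 36, 27]


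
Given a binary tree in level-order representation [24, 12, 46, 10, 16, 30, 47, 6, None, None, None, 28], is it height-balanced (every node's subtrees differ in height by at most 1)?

Tree (level-order array): [24, 12, 46, 10, 16, 30, 47, 6, None, None, None, 28]
Definition: a tree is height-balanced if, at every node, |h(left) - h(right)| <= 1 (empty subtree has height -1).
Bottom-up per-node check:
  node 6: h_left=-1, h_right=-1, diff=0 [OK], height=0
  node 10: h_left=0, h_right=-1, diff=1 [OK], height=1
  node 16: h_left=-1, h_right=-1, diff=0 [OK], height=0
  node 12: h_left=1, h_right=0, diff=1 [OK], height=2
  node 28: h_left=-1, h_right=-1, diff=0 [OK], height=0
  node 30: h_left=0, h_right=-1, diff=1 [OK], height=1
  node 47: h_left=-1, h_right=-1, diff=0 [OK], height=0
  node 46: h_left=1, h_right=0, diff=1 [OK], height=2
  node 24: h_left=2, h_right=2, diff=0 [OK], height=3
All nodes satisfy the balance condition.
Result: Balanced


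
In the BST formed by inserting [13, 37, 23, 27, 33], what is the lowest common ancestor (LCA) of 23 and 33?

Tree insertion order: [13, 37, 23, 27, 33]
Tree (level-order array): [13, None, 37, 23, None, None, 27, None, 33]
In a BST, the LCA of p=23, q=33 is the first node v on the
root-to-leaf path with p <= v <= q (go left if both < v, right if both > v).
Walk from root:
  at 13: both 23 and 33 > 13, go right
  at 37: both 23 and 33 < 37, go left
  at 23: 23 <= 23 <= 33, this is the LCA
LCA = 23


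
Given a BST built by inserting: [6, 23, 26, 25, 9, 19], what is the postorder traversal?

Tree insertion order: [6, 23, 26, 25, 9, 19]
Tree (level-order array): [6, None, 23, 9, 26, None, 19, 25]
Postorder traversal: [19, 9, 25, 26, 23, 6]


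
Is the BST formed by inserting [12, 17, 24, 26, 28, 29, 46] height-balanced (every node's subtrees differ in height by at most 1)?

Tree (level-order array): [12, None, 17, None, 24, None, 26, None, 28, None, 29, None, 46]
Definition: a tree is height-balanced if, at every node, |h(left) - h(right)| <= 1 (empty subtree has height -1).
Bottom-up per-node check:
  node 46: h_left=-1, h_right=-1, diff=0 [OK], height=0
  node 29: h_left=-1, h_right=0, diff=1 [OK], height=1
  node 28: h_left=-1, h_right=1, diff=2 [FAIL (|-1-1|=2 > 1)], height=2
  node 26: h_left=-1, h_right=2, diff=3 [FAIL (|-1-2|=3 > 1)], height=3
  node 24: h_left=-1, h_right=3, diff=4 [FAIL (|-1-3|=4 > 1)], height=4
  node 17: h_left=-1, h_right=4, diff=5 [FAIL (|-1-4|=5 > 1)], height=5
  node 12: h_left=-1, h_right=5, diff=6 [FAIL (|-1-5|=6 > 1)], height=6
Node 28 violates the condition: |-1 - 1| = 2 > 1.
Result: Not balanced


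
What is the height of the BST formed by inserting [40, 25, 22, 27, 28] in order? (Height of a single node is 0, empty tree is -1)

Insertion order: [40, 25, 22, 27, 28]
Tree (level-order array): [40, 25, None, 22, 27, None, None, None, 28]
Compute height bottom-up (empty subtree = -1):
  height(22) = 1 + max(-1, -1) = 0
  height(28) = 1 + max(-1, -1) = 0
  height(27) = 1 + max(-1, 0) = 1
  height(25) = 1 + max(0, 1) = 2
  height(40) = 1 + max(2, -1) = 3
Height = 3


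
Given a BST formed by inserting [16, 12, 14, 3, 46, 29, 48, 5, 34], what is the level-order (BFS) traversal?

Tree insertion order: [16, 12, 14, 3, 46, 29, 48, 5, 34]
Tree (level-order array): [16, 12, 46, 3, 14, 29, 48, None, 5, None, None, None, 34]
BFS from the root, enqueuing left then right child of each popped node:
  queue [16] -> pop 16, enqueue [12, 46], visited so far: [16]
  queue [12, 46] -> pop 12, enqueue [3, 14], visited so far: [16, 12]
  queue [46, 3, 14] -> pop 46, enqueue [29, 48], visited so far: [16, 12, 46]
  queue [3, 14, 29, 48] -> pop 3, enqueue [5], visited so far: [16, 12, 46, 3]
  queue [14, 29, 48, 5] -> pop 14, enqueue [none], visited so far: [16, 12, 46, 3, 14]
  queue [29, 48, 5] -> pop 29, enqueue [34], visited so far: [16, 12, 46, 3, 14, 29]
  queue [48, 5, 34] -> pop 48, enqueue [none], visited so far: [16, 12, 46, 3, 14, 29, 48]
  queue [5, 34] -> pop 5, enqueue [none], visited so far: [16, 12, 46, 3, 14, 29, 48, 5]
  queue [34] -> pop 34, enqueue [none], visited so far: [16, 12, 46, 3, 14, 29, 48, 5, 34]
Result: [16, 12, 46, 3, 14, 29, 48, 5, 34]


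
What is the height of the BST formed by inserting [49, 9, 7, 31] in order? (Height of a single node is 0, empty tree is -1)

Insertion order: [49, 9, 7, 31]
Tree (level-order array): [49, 9, None, 7, 31]
Compute height bottom-up (empty subtree = -1):
  height(7) = 1 + max(-1, -1) = 0
  height(31) = 1 + max(-1, -1) = 0
  height(9) = 1 + max(0, 0) = 1
  height(49) = 1 + max(1, -1) = 2
Height = 2


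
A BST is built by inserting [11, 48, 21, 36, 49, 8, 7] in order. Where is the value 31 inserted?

Starting tree (level order): [11, 8, 48, 7, None, 21, 49, None, None, None, 36]
Insertion path: 11 -> 48 -> 21 -> 36
Result: insert 31 as left child of 36
Final tree (level order): [11, 8, 48, 7, None, 21, 49, None, None, None, 36, None, None, 31]


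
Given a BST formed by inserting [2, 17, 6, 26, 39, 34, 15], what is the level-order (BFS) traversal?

Tree insertion order: [2, 17, 6, 26, 39, 34, 15]
Tree (level-order array): [2, None, 17, 6, 26, None, 15, None, 39, None, None, 34]
BFS from the root, enqueuing left then right child of each popped node:
  queue [2] -> pop 2, enqueue [17], visited so far: [2]
  queue [17] -> pop 17, enqueue [6, 26], visited so far: [2, 17]
  queue [6, 26] -> pop 6, enqueue [15], visited so far: [2, 17, 6]
  queue [26, 15] -> pop 26, enqueue [39], visited so far: [2, 17, 6, 26]
  queue [15, 39] -> pop 15, enqueue [none], visited so far: [2, 17, 6, 26, 15]
  queue [39] -> pop 39, enqueue [34], visited so far: [2, 17, 6, 26, 15, 39]
  queue [34] -> pop 34, enqueue [none], visited so far: [2, 17, 6, 26, 15, 39, 34]
Result: [2, 17, 6, 26, 15, 39, 34]


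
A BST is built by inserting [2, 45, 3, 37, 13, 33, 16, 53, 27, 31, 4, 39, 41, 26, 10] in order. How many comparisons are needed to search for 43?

Search path for 43: 2 -> 45 -> 3 -> 37 -> 39 -> 41
Found: False
Comparisons: 6


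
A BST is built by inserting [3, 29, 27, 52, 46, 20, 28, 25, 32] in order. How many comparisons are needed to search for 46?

Search path for 46: 3 -> 29 -> 52 -> 46
Found: True
Comparisons: 4


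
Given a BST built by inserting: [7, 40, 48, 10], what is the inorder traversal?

Tree insertion order: [7, 40, 48, 10]
Tree (level-order array): [7, None, 40, 10, 48]
Inorder traversal: [7, 10, 40, 48]


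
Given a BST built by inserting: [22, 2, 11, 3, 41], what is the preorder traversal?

Tree insertion order: [22, 2, 11, 3, 41]
Tree (level-order array): [22, 2, 41, None, 11, None, None, 3]
Preorder traversal: [22, 2, 11, 3, 41]


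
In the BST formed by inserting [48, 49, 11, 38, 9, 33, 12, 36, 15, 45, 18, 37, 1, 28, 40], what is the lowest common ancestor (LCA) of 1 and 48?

Tree insertion order: [48, 49, 11, 38, 9, 33, 12, 36, 15, 45, 18, 37, 1, 28, 40]
Tree (level-order array): [48, 11, 49, 9, 38, None, None, 1, None, 33, 45, None, None, 12, 36, 40, None, None, 15, None, 37, None, None, None, 18, None, None, None, 28]
In a BST, the LCA of p=1, q=48 is the first node v on the
root-to-leaf path with p <= v <= q (go left if both < v, right if both > v).
Walk from root:
  at 48: 1 <= 48 <= 48, this is the LCA
LCA = 48


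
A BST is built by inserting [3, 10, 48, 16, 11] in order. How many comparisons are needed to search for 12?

Search path for 12: 3 -> 10 -> 48 -> 16 -> 11
Found: False
Comparisons: 5


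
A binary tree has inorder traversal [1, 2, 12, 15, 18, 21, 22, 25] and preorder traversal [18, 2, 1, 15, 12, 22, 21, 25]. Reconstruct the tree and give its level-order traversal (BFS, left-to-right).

Inorder:  [1, 2, 12, 15, 18, 21, 22, 25]
Preorder: [18, 2, 1, 15, 12, 22, 21, 25]
Algorithm: preorder visits root first, so consume preorder in order;
for each root, split the current inorder slice at that value into
left-subtree inorder and right-subtree inorder, then recurse.
Recursive splits:
  root=18; inorder splits into left=[1, 2, 12, 15], right=[21, 22, 25]
  root=2; inorder splits into left=[1], right=[12, 15]
  root=1; inorder splits into left=[], right=[]
  root=15; inorder splits into left=[12], right=[]
  root=12; inorder splits into left=[], right=[]
  root=22; inorder splits into left=[21], right=[25]
  root=21; inorder splits into left=[], right=[]
  root=25; inorder splits into left=[], right=[]
Reconstructed level-order: [18, 2, 22, 1, 15, 21, 25, 12]


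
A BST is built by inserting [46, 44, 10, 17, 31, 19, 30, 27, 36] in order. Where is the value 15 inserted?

Starting tree (level order): [46, 44, None, 10, None, None, 17, None, 31, 19, 36, None, 30, None, None, 27]
Insertion path: 46 -> 44 -> 10 -> 17
Result: insert 15 as left child of 17
Final tree (level order): [46, 44, None, 10, None, None, 17, 15, 31, None, None, 19, 36, None, 30, None, None, 27]


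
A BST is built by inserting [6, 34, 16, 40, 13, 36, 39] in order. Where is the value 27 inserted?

Starting tree (level order): [6, None, 34, 16, 40, 13, None, 36, None, None, None, None, 39]
Insertion path: 6 -> 34 -> 16
Result: insert 27 as right child of 16
Final tree (level order): [6, None, 34, 16, 40, 13, 27, 36, None, None, None, None, None, None, 39]


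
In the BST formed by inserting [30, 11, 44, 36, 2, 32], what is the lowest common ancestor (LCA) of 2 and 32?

Tree insertion order: [30, 11, 44, 36, 2, 32]
Tree (level-order array): [30, 11, 44, 2, None, 36, None, None, None, 32]
In a BST, the LCA of p=2, q=32 is the first node v on the
root-to-leaf path with p <= v <= q (go left if both < v, right if both > v).
Walk from root:
  at 30: 2 <= 30 <= 32, this is the LCA
LCA = 30


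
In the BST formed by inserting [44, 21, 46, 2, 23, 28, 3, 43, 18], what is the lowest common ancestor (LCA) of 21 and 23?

Tree insertion order: [44, 21, 46, 2, 23, 28, 3, 43, 18]
Tree (level-order array): [44, 21, 46, 2, 23, None, None, None, 3, None, 28, None, 18, None, 43]
In a BST, the LCA of p=21, q=23 is the first node v on the
root-to-leaf path with p <= v <= q (go left if both < v, right if both > v).
Walk from root:
  at 44: both 21 and 23 < 44, go left
  at 21: 21 <= 21 <= 23, this is the LCA
LCA = 21


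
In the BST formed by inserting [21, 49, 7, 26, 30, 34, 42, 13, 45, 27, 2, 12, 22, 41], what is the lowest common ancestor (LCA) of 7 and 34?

Tree insertion order: [21, 49, 7, 26, 30, 34, 42, 13, 45, 27, 2, 12, 22, 41]
Tree (level-order array): [21, 7, 49, 2, 13, 26, None, None, None, 12, None, 22, 30, None, None, None, None, 27, 34, None, None, None, 42, 41, 45]
In a BST, the LCA of p=7, q=34 is the first node v on the
root-to-leaf path with p <= v <= q (go left if both < v, right if both > v).
Walk from root:
  at 21: 7 <= 21 <= 34, this is the LCA
LCA = 21


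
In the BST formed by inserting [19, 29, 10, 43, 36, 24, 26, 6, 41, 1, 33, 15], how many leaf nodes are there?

Tree built from: [19, 29, 10, 43, 36, 24, 26, 6, 41, 1, 33, 15]
Tree (level-order array): [19, 10, 29, 6, 15, 24, 43, 1, None, None, None, None, 26, 36, None, None, None, None, None, 33, 41]
Rule: A leaf has 0 children.
Per-node child counts:
  node 19: 2 child(ren)
  node 10: 2 child(ren)
  node 6: 1 child(ren)
  node 1: 0 child(ren)
  node 15: 0 child(ren)
  node 29: 2 child(ren)
  node 24: 1 child(ren)
  node 26: 0 child(ren)
  node 43: 1 child(ren)
  node 36: 2 child(ren)
  node 33: 0 child(ren)
  node 41: 0 child(ren)
Matching nodes: [1, 15, 26, 33, 41]
Count of leaf nodes: 5


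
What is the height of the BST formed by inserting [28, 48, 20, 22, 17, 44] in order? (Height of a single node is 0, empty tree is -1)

Insertion order: [28, 48, 20, 22, 17, 44]
Tree (level-order array): [28, 20, 48, 17, 22, 44]
Compute height bottom-up (empty subtree = -1):
  height(17) = 1 + max(-1, -1) = 0
  height(22) = 1 + max(-1, -1) = 0
  height(20) = 1 + max(0, 0) = 1
  height(44) = 1 + max(-1, -1) = 0
  height(48) = 1 + max(0, -1) = 1
  height(28) = 1 + max(1, 1) = 2
Height = 2


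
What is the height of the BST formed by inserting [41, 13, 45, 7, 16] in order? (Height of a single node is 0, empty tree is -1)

Insertion order: [41, 13, 45, 7, 16]
Tree (level-order array): [41, 13, 45, 7, 16]
Compute height bottom-up (empty subtree = -1):
  height(7) = 1 + max(-1, -1) = 0
  height(16) = 1 + max(-1, -1) = 0
  height(13) = 1 + max(0, 0) = 1
  height(45) = 1 + max(-1, -1) = 0
  height(41) = 1 + max(1, 0) = 2
Height = 2


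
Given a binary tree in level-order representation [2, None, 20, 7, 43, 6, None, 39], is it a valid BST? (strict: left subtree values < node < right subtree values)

Level-order array: [2, None, 20, 7, 43, 6, None, 39]
Validate using subtree bounds (lo, hi): at each node, require lo < value < hi,
then recurse left with hi=value and right with lo=value.
Preorder trace (stopping at first violation):
  at node 2 with bounds (-inf, +inf): OK
  at node 20 with bounds (2, +inf): OK
  at node 7 with bounds (2, 20): OK
  at node 6 with bounds (2, 7): OK
  at node 43 with bounds (20, +inf): OK
  at node 39 with bounds (20, 43): OK
No violation found at any node.
Result: Valid BST


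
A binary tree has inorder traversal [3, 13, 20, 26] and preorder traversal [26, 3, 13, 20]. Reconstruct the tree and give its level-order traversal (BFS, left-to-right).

Inorder:  [3, 13, 20, 26]
Preorder: [26, 3, 13, 20]
Algorithm: preorder visits root first, so consume preorder in order;
for each root, split the current inorder slice at that value into
left-subtree inorder and right-subtree inorder, then recurse.
Recursive splits:
  root=26; inorder splits into left=[3, 13, 20], right=[]
  root=3; inorder splits into left=[], right=[13, 20]
  root=13; inorder splits into left=[], right=[20]
  root=20; inorder splits into left=[], right=[]
Reconstructed level-order: [26, 3, 13, 20]


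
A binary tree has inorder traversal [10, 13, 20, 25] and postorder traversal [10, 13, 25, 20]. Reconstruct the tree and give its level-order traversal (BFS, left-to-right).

Inorder:   [10, 13, 20, 25]
Postorder: [10, 13, 25, 20]
Algorithm: postorder visits root last, so walk postorder right-to-left;
each value is the root of the current inorder slice — split it at that
value, recurse on the right subtree first, then the left.
Recursive splits:
  root=20; inorder splits into left=[10, 13], right=[25]
  root=25; inorder splits into left=[], right=[]
  root=13; inorder splits into left=[10], right=[]
  root=10; inorder splits into left=[], right=[]
Reconstructed level-order: [20, 13, 25, 10]


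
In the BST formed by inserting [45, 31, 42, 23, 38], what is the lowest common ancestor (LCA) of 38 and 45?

Tree insertion order: [45, 31, 42, 23, 38]
Tree (level-order array): [45, 31, None, 23, 42, None, None, 38]
In a BST, the LCA of p=38, q=45 is the first node v on the
root-to-leaf path with p <= v <= q (go left if both < v, right if both > v).
Walk from root:
  at 45: 38 <= 45 <= 45, this is the LCA
LCA = 45


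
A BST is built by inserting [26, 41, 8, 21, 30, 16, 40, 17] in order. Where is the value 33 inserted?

Starting tree (level order): [26, 8, 41, None, 21, 30, None, 16, None, None, 40, None, 17]
Insertion path: 26 -> 41 -> 30 -> 40
Result: insert 33 as left child of 40
Final tree (level order): [26, 8, 41, None, 21, 30, None, 16, None, None, 40, None, 17, 33]


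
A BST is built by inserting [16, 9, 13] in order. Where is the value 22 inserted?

Starting tree (level order): [16, 9, None, None, 13]
Insertion path: 16
Result: insert 22 as right child of 16
Final tree (level order): [16, 9, 22, None, 13]


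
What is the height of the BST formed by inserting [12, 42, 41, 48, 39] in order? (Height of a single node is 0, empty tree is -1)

Insertion order: [12, 42, 41, 48, 39]
Tree (level-order array): [12, None, 42, 41, 48, 39]
Compute height bottom-up (empty subtree = -1):
  height(39) = 1 + max(-1, -1) = 0
  height(41) = 1 + max(0, -1) = 1
  height(48) = 1 + max(-1, -1) = 0
  height(42) = 1 + max(1, 0) = 2
  height(12) = 1 + max(-1, 2) = 3
Height = 3


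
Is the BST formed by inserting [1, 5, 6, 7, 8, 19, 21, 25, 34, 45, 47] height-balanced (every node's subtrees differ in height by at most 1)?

Tree (level-order array): [1, None, 5, None, 6, None, 7, None, 8, None, 19, None, 21, None, 25, None, 34, None, 45, None, 47]
Definition: a tree is height-balanced if, at every node, |h(left) - h(right)| <= 1 (empty subtree has height -1).
Bottom-up per-node check:
  node 47: h_left=-1, h_right=-1, diff=0 [OK], height=0
  node 45: h_left=-1, h_right=0, diff=1 [OK], height=1
  node 34: h_left=-1, h_right=1, diff=2 [FAIL (|-1-1|=2 > 1)], height=2
  node 25: h_left=-1, h_right=2, diff=3 [FAIL (|-1-2|=3 > 1)], height=3
  node 21: h_left=-1, h_right=3, diff=4 [FAIL (|-1-3|=4 > 1)], height=4
  node 19: h_left=-1, h_right=4, diff=5 [FAIL (|-1-4|=5 > 1)], height=5
  node 8: h_left=-1, h_right=5, diff=6 [FAIL (|-1-5|=6 > 1)], height=6
  node 7: h_left=-1, h_right=6, diff=7 [FAIL (|-1-6|=7 > 1)], height=7
  node 6: h_left=-1, h_right=7, diff=8 [FAIL (|-1-7|=8 > 1)], height=8
  node 5: h_left=-1, h_right=8, diff=9 [FAIL (|-1-8|=9 > 1)], height=9
  node 1: h_left=-1, h_right=9, diff=10 [FAIL (|-1-9|=10 > 1)], height=10
Node 34 violates the condition: |-1 - 1| = 2 > 1.
Result: Not balanced


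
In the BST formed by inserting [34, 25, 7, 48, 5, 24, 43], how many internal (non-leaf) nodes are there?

Tree built from: [34, 25, 7, 48, 5, 24, 43]
Tree (level-order array): [34, 25, 48, 7, None, 43, None, 5, 24]
Rule: An internal node has at least one child.
Per-node child counts:
  node 34: 2 child(ren)
  node 25: 1 child(ren)
  node 7: 2 child(ren)
  node 5: 0 child(ren)
  node 24: 0 child(ren)
  node 48: 1 child(ren)
  node 43: 0 child(ren)
Matching nodes: [34, 25, 7, 48]
Count of internal (non-leaf) nodes: 4


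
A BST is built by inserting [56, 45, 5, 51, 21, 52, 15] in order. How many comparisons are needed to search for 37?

Search path for 37: 56 -> 45 -> 5 -> 21
Found: False
Comparisons: 4


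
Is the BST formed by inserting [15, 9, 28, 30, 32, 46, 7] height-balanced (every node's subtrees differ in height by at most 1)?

Tree (level-order array): [15, 9, 28, 7, None, None, 30, None, None, None, 32, None, 46]
Definition: a tree is height-balanced if, at every node, |h(left) - h(right)| <= 1 (empty subtree has height -1).
Bottom-up per-node check:
  node 7: h_left=-1, h_right=-1, diff=0 [OK], height=0
  node 9: h_left=0, h_right=-1, diff=1 [OK], height=1
  node 46: h_left=-1, h_right=-1, diff=0 [OK], height=0
  node 32: h_left=-1, h_right=0, diff=1 [OK], height=1
  node 30: h_left=-1, h_right=1, diff=2 [FAIL (|-1-1|=2 > 1)], height=2
  node 28: h_left=-1, h_right=2, diff=3 [FAIL (|-1-2|=3 > 1)], height=3
  node 15: h_left=1, h_right=3, diff=2 [FAIL (|1-3|=2 > 1)], height=4
Node 30 violates the condition: |-1 - 1| = 2 > 1.
Result: Not balanced


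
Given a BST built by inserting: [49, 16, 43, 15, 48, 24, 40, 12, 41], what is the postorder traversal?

Tree insertion order: [49, 16, 43, 15, 48, 24, 40, 12, 41]
Tree (level-order array): [49, 16, None, 15, 43, 12, None, 24, 48, None, None, None, 40, None, None, None, 41]
Postorder traversal: [12, 15, 41, 40, 24, 48, 43, 16, 49]


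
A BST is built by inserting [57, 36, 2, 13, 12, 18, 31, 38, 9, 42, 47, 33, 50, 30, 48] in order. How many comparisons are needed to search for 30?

Search path for 30: 57 -> 36 -> 2 -> 13 -> 18 -> 31 -> 30
Found: True
Comparisons: 7


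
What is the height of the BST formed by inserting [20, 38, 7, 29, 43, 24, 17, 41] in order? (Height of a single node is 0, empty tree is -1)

Insertion order: [20, 38, 7, 29, 43, 24, 17, 41]
Tree (level-order array): [20, 7, 38, None, 17, 29, 43, None, None, 24, None, 41]
Compute height bottom-up (empty subtree = -1):
  height(17) = 1 + max(-1, -1) = 0
  height(7) = 1 + max(-1, 0) = 1
  height(24) = 1 + max(-1, -1) = 0
  height(29) = 1 + max(0, -1) = 1
  height(41) = 1 + max(-1, -1) = 0
  height(43) = 1 + max(0, -1) = 1
  height(38) = 1 + max(1, 1) = 2
  height(20) = 1 + max(1, 2) = 3
Height = 3


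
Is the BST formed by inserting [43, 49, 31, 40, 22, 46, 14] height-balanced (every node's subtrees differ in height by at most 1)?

Tree (level-order array): [43, 31, 49, 22, 40, 46, None, 14]
Definition: a tree is height-balanced if, at every node, |h(left) - h(right)| <= 1 (empty subtree has height -1).
Bottom-up per-node check:
  node 14: h_left=-1, h_right=-1, diff=0 [OK], height=0
  node 22: h_left=0, h_right=-1, diff=1 [OK], height=1
  node 40: h_left=-1, h_right=-1, diff=0 [OK], height=0
  node 31: h_left=1, h_right=0, diff=1 [OK], height=2
  node 46: h_left=-1, h_right=-1, diff=0 [OK], height=0
  node 49: h_left=0, h_right=-1, diff=1 [OK], height=1
  node 43: h_left=2, h_right=1, diff=1 [OK], height=3
All nodes satisfy the balance condition.
Result: Balanced


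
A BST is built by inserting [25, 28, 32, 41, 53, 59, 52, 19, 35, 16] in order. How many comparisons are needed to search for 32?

Search path for 32: 25 -> 28 -> 32
Found: True
Comparisons: 3


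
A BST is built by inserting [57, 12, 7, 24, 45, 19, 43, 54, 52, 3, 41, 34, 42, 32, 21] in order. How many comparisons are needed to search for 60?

Search path for 60: 57
Found: False
Comparisons: 1


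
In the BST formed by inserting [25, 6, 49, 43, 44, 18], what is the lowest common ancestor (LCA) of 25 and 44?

Tree insertion order: [25, 6, 49, 43, 44, 18]
Tree (level-order array): [25, 6, 49, None, 18, 43, None, None, None, None, 44]
In a BST, the LCA of p=25, q=44 is the first node v on the
root-to-leaf path with p <= v <= q (go left if both < v, right if both > v).
Walk from root:
  at 25: 25 <= 25 <= 44, this is the LCA
LCA = 25


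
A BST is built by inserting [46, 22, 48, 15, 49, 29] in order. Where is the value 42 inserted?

Starting tree (level order): [46, 22, 48, 15, 29, None, 49]
Insertion path: 46 -> 22 -> 29
Result: insert 42 as right child of 29
Final tree (level order): [46, 22, 48, 15, 29, None, 49, None, None, None, 42]


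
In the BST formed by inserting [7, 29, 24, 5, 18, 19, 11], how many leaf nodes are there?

Tree built from: [7, 29, 24, 5, 18, 19, 11]
Tree (level-order array): [7, 5, 29, None, None, 24, None, 18, None, 11, 19]
Rule: A leaf has 0 children.
Per-node child counts:
  node 7: 2 child(ren)
  node 5: 0 child(ren)
  node 29: 1 child(ren)
  node 24: 1 child(ren)
  node 18: 2 child(ren)
  node 11: 0 child(ren)
  node 19: 0 child(ren)
Matching nodes: [5, 11, 19]
Count of leaf nodes: 3


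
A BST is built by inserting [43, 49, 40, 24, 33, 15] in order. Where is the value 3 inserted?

Starting tree (level order): [43, 40, 49, 24, None, None, None, 15, 33]
Insertion path: 43 -> 40 -> 24 -> 15
Result: insert 3 as left child of 15
Final tree (level order): [43, 40, 49, 24, None, None, None, 15, 33, 3]


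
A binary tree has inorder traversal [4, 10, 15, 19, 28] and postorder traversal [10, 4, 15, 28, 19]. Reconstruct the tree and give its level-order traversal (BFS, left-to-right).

Inorder:   [4, 10, 15, 19, 28]
Postorder: [10, 4, 15, 28, 19]
Algorithm: postorder visits root last, so walk postorder right-to-left;
each value is the root of the current inorder slice — split it at that
value, recurse on the right subtree first, then the left.
Recursive splits:
  root=19; inorder splits into left=[4, 10, 15], right=[28]
  root=28; inorder splits into left=[], right=[]
  root=15; inorder splits into left=[4, 10], right=[]
  root=4; inorder splits into left=[], right=[10]
  root=10; inorder splits into left=[], right=[]
Reconstructed level-order: [19, 15, 28, 4, 10]


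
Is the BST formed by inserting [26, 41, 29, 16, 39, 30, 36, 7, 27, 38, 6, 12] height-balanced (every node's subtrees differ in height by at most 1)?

Tree (level-order array): [26, 16, 41, 7, None, 29, None, 6, 12, 27, 39, None, None, None, None, None, None, 30, None, None, 36, None, 38]
Definition: a tree is height-balanced if, at every node, |h(left) - h(right)| <= 1 (empty subtree has height -1).
Bottom-up per-node check:
  node 6: h_left=-1, h_right=-1, diff=0 [OK], height=0
  node 12: h_left=-1, h_right=-1, diff=0 [OK], height=0
  node 7: h_left=0, h_right=0, diff=0 [OK], height=1
  node 16: h_left=1, h_right=-1, diff=2 [FAIL (|1--1|=2 > 1)], height=2
  node 27: h_left=-1, h_right=-1, diff=0 [OK], height=0
  node 38: h_left=-1, h_right=-1, diff=0 [OK], height=0
  node 36: h_left=-1, h_right=0, diff=1 [OK], height=1
  node 30: h_left=-1, h_right=1, diff=2 [FAIL (|-1-1|=2 > 1)], height=2
  node 39: h_left=2, h_right=-1, diff=3 [FAIL (|2--1|=3 > 1)], height=3
  node 29: h_left=0, h_right=3, diff=3 [FAIL (|0-3|=3 > 1)], height=4
  node 41: h_left=4, h_right=-1, diff=5 [FAIL (|4--1|=5 > 1)], height=5
  node 26: h_left=2, h_right=5, diff=3 [FAIL (|2-5|=3 > 1)], height=6
Node 16 violates the condition: |1 - -1| = 2 > 1.
Result: Not balanced


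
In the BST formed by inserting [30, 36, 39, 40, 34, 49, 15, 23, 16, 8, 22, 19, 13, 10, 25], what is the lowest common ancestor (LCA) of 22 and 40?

Tree insertion order: [30, 36, 39, 40, 34, 49, 15, 23, 16, 8, 22, 19, 13, 10, 25]
Tree (level-order array): [30, 15, 36, 8, 23, 34, 39, None, 13, 16, 25, None, None, None, 40, 10, None, None, 22, None, None, None, 49, None, None, 19]
In a BST, the LCA of p=22, q=40 is the first node v on the
root-to-leaf path with p <= v <= q (go left if both < v, right if both > v).
Walk from root:
  at 30: 22 <= 30 <= 40, this is the LCA
LCA = 30


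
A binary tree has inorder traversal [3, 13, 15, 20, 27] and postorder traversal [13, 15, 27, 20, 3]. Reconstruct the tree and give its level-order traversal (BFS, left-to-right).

Inorder:   [3, 13, 15, 20, 27]
Postorder: [13, 15, 27, 20, 3]
Algorithm: postorder visits root last, so walk postorder right-to-left;
each value is the root of the current inorder slice — split it at that
value, recurse on the right subtree first, then the left.
Recursive splits:
  root=3; inorder splits into left=[], right=[13, 15, 20, 27]
  root=20; inorder splits into left=[13, 15], right=[27]
  root=27; inorder splits into left=[], right=[]
  root=15; inorder splits into left=[13], right=[]
  root=13; inorder splits into left=[], right=[]
Reconstructed level-order: [3, 20, 15, 27, 13]


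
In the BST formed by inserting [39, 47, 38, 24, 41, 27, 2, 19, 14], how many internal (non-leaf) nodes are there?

Tree built from: [39, 47, 38, 24, 41, 27, 2, 19, 14]
Tree (level-order array): [39, 38, 47, 24, None, 41, None, 2, 27, None, None, None, 19, None, None, 14]
Rule: An internal node has at least one child.
Per-node child counts:
  node 39: 2 child(ren)
  node 38: 1 child(ren)
  node 24: 2 child(ren)
  node 2: 1 child(ren)
  node 19: 1 child(ren)
  node 14: 0 child(ren)
  node 27: 0 child(ren)
  node 47: 1 child(ren)
  node 41: 0 child(ren)
Matching nodes: [39, 38, 24, 2, 19, 47]
Count of internal (non-leaf) nodes: 6


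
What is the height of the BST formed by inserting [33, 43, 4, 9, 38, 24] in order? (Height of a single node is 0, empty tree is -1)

Insertion order: [33, 43, 4, 9, 38, 24]
Tree (level-order array): [33, 4, 43, None, 9, 38, None, None, 24]
Compute height bottom-up (empty subtree = -1):
  height(24) = 1 + max(-1, -1) = 0
  height(9) = 1 + max(-1, 0) = 1
  height(4) = 1 + max(-1, 1) = 2
  height(38) = 1 + max(-1, -1) = 0
  height(43) = 1 + max(0, -1) = 1
  height(33) = 1 + max(2, 1) = 3
Height = 3


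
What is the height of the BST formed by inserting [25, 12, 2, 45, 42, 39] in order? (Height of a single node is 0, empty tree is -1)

Insertion order: [25, 12, 2, 45, 42, 39]
Tree (level-order array): [25, 12, 45, 2, None, 42, None, None, None, 39]
Compute height bottom-up (empty subtree = -1):
  height(2) = 1 + max(-1, -1) = 0
  height(12) = 1 + max(0, -1) = 1
  height(39) = 1 + max(-1, -1) = 0
  height(42) = 1 + max(0, -1) = 1
  height(45) = 1 + max(1, -1) = 2
  height(25) = 1 + max(1, 2) = 3
Height = 3


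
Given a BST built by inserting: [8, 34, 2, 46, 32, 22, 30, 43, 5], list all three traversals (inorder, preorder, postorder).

Tree insertion order: [8, 34, 2, 46, 32, 22, 30, 43, 5]
Tree (level-order array): [8, 2, 34, None, 5, 32, 46, None, None, 22, None, 43, None, None, 30]
Inorder (L, root, R): [2, 5, 8, 22, 30, 32, 34, 43, 46]
Preorder (root, L, R): [8, 2, 5, 34, 32, 22, 30, 46, 43]
Postorder (L, R, root): [5, 2, 30, 22, 32, 43, 46, 34, 8]


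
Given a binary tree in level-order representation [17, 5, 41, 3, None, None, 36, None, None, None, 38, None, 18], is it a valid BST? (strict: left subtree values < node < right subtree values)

Level-order array: [17, 5, 41, 3, None, None, 36, None, None, None, 38, None, 18]
Validate using subtree bounds (lo, hi): at each node, require lo < value < hi,
then recurse left with hi=value and right with lo=value.
Preorder trace (stopping at first violation):
  at node 17 with bounds (-inf, +inf): OK
  at node 5 with bounds (-inf, 17): OK
  at node 3 with bounds (-inf, 5): OK
  at node 41 with bounds (17, +inf): OK
  at node 36 with bounds (41, +inf): VIOLATION
Node 36 violates its bound: not (41 < 36 < +inf).
Result: Not a valid BST


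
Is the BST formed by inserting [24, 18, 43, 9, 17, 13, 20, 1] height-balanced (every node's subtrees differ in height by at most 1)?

Tree (level-order array): [24, 18, 43, 9, 20, None, None, 1, 17, None, None, None, None, 13]
Definition: a tree is height-balanced if, at every node, |h(left) - h(right)| <= 1 (empty subtree has height -1).
Bottom-up per-node check:
  node 1: h_left=-1, h_right=-1, diff=0 [OK], height=0
  node 13: h_left=-1, h_right=-1, diff=0 [OK], height=0
  node 17: h_left=0, h_right=-1, diff=1 [OK], height=1
  node 9: h_left=0, h_right=1, diff=1 [OK], height=2
  node 20: h_left=-1, h_right=-1, diff=0 [OK], height=0
  node 18: h_left=2, h_right=0, diff=2 [FAIL (|2-0|=2 > 1)], height=3
  node 43: h_left=-1, h_right=-1, diff=0 [OK], height=0
  node 24: h_left=3, h_right=0, diff=3 [FAIL (|3-0|=3 > 1)], height=4
Node 18 violates the condition: |2 - 0| = 2 > 1.
Result: Not balanced


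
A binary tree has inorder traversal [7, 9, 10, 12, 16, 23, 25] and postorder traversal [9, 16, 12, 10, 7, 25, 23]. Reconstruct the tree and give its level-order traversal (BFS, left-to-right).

Inorder:   [7, 9, 10, 12, 16, 23, 25]
Postorder: [9, 16, 12, 10, 7, 25, 23]
Algorithm: postorder visits root last, so walk postorder right-to-left;
each value is the root of the current inorder slice — split it at that
value, recurse on the right subtree first, then the left.
Recursive splits:
  root=23; inorder splits into left=[7, 9, 10, 12, 16], right=[25]
  root=25; inorder splits into left=[], right=[]
  root=7; inorder splits into left=[], right=[9, 10, 12, 16]
  root=10; inorder splits into left=[9], right=[12, 16]
  root=12; inorder splits into left=[], right=[16]
  root=16; inorder splits into left=[], right=[]
  root=9; inorder splits into left=[], right=[]
Reconstructed level-order: [23, 7, 25, 10, 9, 12, 16]


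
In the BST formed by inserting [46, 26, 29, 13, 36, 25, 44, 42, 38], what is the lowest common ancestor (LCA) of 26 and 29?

Tree insertion order: [46, 26, 29, 13, 36, 25, 44, 42, 38]
Tree (level-order array): [46, 26, None, 13, 29, None, 25, None, 36, None, None, None, 44, 42, None, 38]
In a BST, the LCA of p=26, q=29 is the first node v on the
root-to-leaf path with p <= v <= q (go left if both < v, right if both > v).
Walk from root:
  at 46: both 26 and 29 < 46, go left
  at 26: 26 <= 26 <= 29, this is the LCA
LCA = 26


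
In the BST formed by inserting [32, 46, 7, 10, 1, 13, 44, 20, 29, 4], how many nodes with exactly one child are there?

Tree built from: [32, 46, 7, 10, 1, 13, 44, 20, 29, 4]
Tree (level-order array): [32, 7, 46, 1, 10, 44, None, None, 4, None, 13, None, None, None, None, None, 20, None, 29]
Rule: These are nodes with exactly 1 non-null child.
Per-node child counts:
  node 32: 2 child(ren)
  node 7: 2 child(ren)
  node 1: 1 child(ren)
  node 4: 0 child(ren)
  node 10: 1 child(ren)
  node 13: 1 child(ren)
  node 20: 1 child(ren)
  node 29: 0 child(ren)
  node 46: 1 child(ren)
  node 44: 0 child(ren)
Matching nodes: [1, 10, 13, 20, 46]
Count of nodes with exactly one child: 5


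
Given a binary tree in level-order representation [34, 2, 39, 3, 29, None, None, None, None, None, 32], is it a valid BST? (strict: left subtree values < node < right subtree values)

Level-order array: [34, 2, 39, 3, 29, None, None, None, None, None, 32]
Validate using subtree bounds (lo, hi): at each node, require lo < value < hi,
then recurse left with hi=value and right with lo=value.
Preorder trace (stopping at first violation):
  at node 34 with bounds (-inf, +inf): OK
  at node 2 with bounds (-inf, 34): OK
  at node 3 with bounds (-inf, 2): VIOLATION
Node 3 violates its bound: not (-inf < 3 < 2).
Result: Not a valid BST


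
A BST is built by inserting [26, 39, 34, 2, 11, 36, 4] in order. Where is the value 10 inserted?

Starting tree (level order): [26, 2, 39, None, 11, 34, None, 4, None, None, 36]
Insertion path: 26 -> 2 -> 11 -> 4
Result: insert 10 as right child of 4
Final tree (level order): [26, 2, 39, None, 11, 34, None, 4, None, None, 36, None, 10]


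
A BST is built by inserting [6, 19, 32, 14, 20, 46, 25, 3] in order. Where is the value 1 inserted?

Starting tree (level order): [6, 3, 19, None, None, 14, 32, None, None, 20, 46, None, 25]
Insertion path: 6 -> 3
Result: insert 1 as left child of 3
Final tree (level order): [6, 3, 19, 1, None, 14, 32, None, None, None, None, 20, 46, None, 25]


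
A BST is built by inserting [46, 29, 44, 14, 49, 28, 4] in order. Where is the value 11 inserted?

Starting tree (level order): [46, 29, 49, 14, 44, None, None, 4, 28]
Insertion path: 46 -> 29 -> 14 -> 4
Result: insert 11 as right child of 4
Final tree (level order): [46, 29, 49, 14, 44, None, None, 4, 28, None, None, None, 11]


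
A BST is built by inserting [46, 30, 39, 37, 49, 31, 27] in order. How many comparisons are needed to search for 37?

Search path for 37: 46 -> 30 -> 39 -> 37
Found: True
Comparisons: 4


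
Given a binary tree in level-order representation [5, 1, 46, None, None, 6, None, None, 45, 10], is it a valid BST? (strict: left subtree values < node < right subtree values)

Level-order array: [5, 1, 46, None, None, 6, None, None, 45, 10]
Validate using subtree bounds (lo, hi): at each node, require lo < value < hi,
then recurse left with hi=value and right with lo=value.
Preorder trace (stopping at first violation):
  at node 5 with bounds (-inf, +inf): OK
  at node 1 with bounds (-inf, 5): OK
  at node 46 with bounds (5, +inf): OK
  at node 6 with bounds (5, 46): OK
  at node 45 with bounds (6, 46): OK
  at node 10 with bounds (6, 45): OK
No violation found at any node.
Result: Valid BST


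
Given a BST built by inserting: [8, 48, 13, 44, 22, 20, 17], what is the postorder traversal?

Tree insertion order: [8, 48, 13, 44, 22, 20, 17]
Tree (level-order array): [8, None, 48, 13, None, None, 44, 22, None, 20, None, 17]
Postorder traversal: [17, 20, 22, 44, 13, 48, 8]


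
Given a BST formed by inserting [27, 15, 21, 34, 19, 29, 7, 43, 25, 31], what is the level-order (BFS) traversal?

Tree insertion order: [27, 15, 21, 34, 19, 29, 7, 43, 25, 31]
Tree (level-order array): [27, 15, 34, 7, 21, 29, 43, None, None, 19, 25, None, 31]
BFS from the root, enqueuing left then right child of each popped node:
  queue [27] -> pop 27, enqueue [15, 34], visited so far: [27]
  queue [15, 34] -> pop 15, enqueue [7, 21], visited so far: [27, 15]
  queue [34, 7, 21] -> pop 34, enqueue [29, 43], visited so far: [27, 15, 34]
  queue [7, 21, 29, 43] -> pop 7, enqueue [none], visited so far: [27, 15, 34, 7]
  queue [21, 29, 43] -> pop 21, enqueue [19, 25], visited so far: [27, 15, 34, 7, 21]
  queue [29, 43, 19, 25] -> pop 29, enqueue [31], visited so far: [27, 15, 34, 7, 21, 29]
  queue [43, 19, 25, 31] -> pop 43, enqueue [none], visited so far: [27, 15, 34, 7, 21, 29, 43]
  queue [19, 25, 31] -> pop 19, enqueue [none], visited so far: [27, 15, 34, 7, 21, 29, 43, 19]
  queue [25, 31] -> pop 25, enqueue [none], visited so far: [27, 15, 34, 7, 21, 29, 43, 19, 25]
  queue [31] -> pop 31, enqueue [none], visited so far: [27, 15, 34, 7, 21, 29, 43, 19, 25, 31]
Result: [27, 15, 34, 7, 21, 29, 43, 19, 25, 31]


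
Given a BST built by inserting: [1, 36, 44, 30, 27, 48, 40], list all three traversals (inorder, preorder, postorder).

Tree insertion order: [1, 36, 44, 30, 27, 48, 40]
Tree (level-order array): [1, None, 36, 30, 44, 27, None, 40, 48]
Inorder (L, root, R): [1, 27, 30, 36, 40, 44, 48]
Preorder (root, L, R): [1, 36, 30, 27, 44, 40, 48]
Postorder (L, R, root): [27, 30, 40, 48, 44, 36, 1]


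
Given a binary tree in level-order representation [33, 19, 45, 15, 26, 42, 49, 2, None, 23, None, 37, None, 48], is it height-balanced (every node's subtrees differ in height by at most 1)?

Tree (level-order array): [33, 19, 45, 15, 26, 42, 49, 2, None, 23, None, 37, None, 48]
Definition: a tree is height-balanced if, at every node, |h(left) - h(right)| <= 1 (empty subtree has height -1).
Bottom-up per-node check:
  node 2: h_left=-1, h_right=-1, diff=0 [OK], height=0
  node 15: h_left=0, h_right=-1, diff=1 [OK], height=1
  node 23: h_left=-1, h_right=-1, diff=0 [OK], height=0
  node 26: h_left=0, h_right=-1, diff=1 [OK], height=1
  node 19: h_left=1, h_right=1, diff=0 [OK], height=2
  node 37: h_left=-1, h_right=-1, diff=0 [OK], height=0
  node 42: h_left=0, h_right=-1, diff=1 [OK], height=1
  node 48: h_left=-1, h_right=-1, diff=0 [OK], height=0
  node 49: h_left=0, h_right=-1, diff=1 [OK], height=1
  node 45: h_left=1, h_right=1, diff=0 [OK], height=2
  node 33: h_left=2, h_right=2, diff=0 [OK], height=3
All nodes satisfy the balance condition.
Result: Balanced


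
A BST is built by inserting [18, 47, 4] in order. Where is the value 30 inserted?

Starting tree (level order): [18, 4, 47]
Insertion path: 18 -> 47
Result: insert 30 as left child of 47
Final tree (level order): [18, 4, 47, None, None, 30]


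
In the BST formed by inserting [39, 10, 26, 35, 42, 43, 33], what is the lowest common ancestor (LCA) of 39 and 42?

Tree insertion order: [39, 10, 26, 35, 42, 43, 33]
Tree (level-order array): [39, 10, 42, None, 26, None, 43, None, 35, None, None, 33]
In a BST, the LCA of p=39, q=42 is the first node v on the
root-to-leaf path with p <= v <= q (go left if both < v, right if both > v).
Walk from root:
  at 39: 39 <= 39 <= 42, this is the LCA
LCA = 39


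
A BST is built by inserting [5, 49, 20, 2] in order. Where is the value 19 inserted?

Starting tree (level order): [5, 2, 49, None, None, 20]
Insertion path: 5 -> 49 -> 20
Result: insert 19 as left child of 20
Final tree (level order): [5, 2, 49, None, None, 20, None, 19]


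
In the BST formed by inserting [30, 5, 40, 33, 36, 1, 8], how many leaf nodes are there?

Tree built from: [30, 5, 40, 33, 36, 1, 8]
Tree (level-order array): [30, 5, 40, 1, 8, 33, None, None, None, None, None, None, 36]
Rule: A leaf has 0 children.
Per-node child counts:
  node 30: 2 child(ren)
  node 5: 2 child(ren)
  node 1: 0 child(ren)
  node 8: 0 child(ren)
  node 40: 1 child(ren)
  node 33: 1 child(ren)
  node 36: 0 child(ren)
Matching nodes: [1, 8, 36]
Count of leaf nodes: 3


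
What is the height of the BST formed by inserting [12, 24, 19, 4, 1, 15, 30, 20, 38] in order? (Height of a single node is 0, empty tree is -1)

Insertion order: [12, 24, 19, 4, 1, 15, 30, 20, 38]
Tree (level-order array): [12, 4, 24, 1, None, 19, 30, None, None, 15, 20, None, 38]
Compute height bottom-up (empty subtree = -1):
  height(1) = 1 + max(-1, -1) = 0
  height(4) = 1 + max(0, -1) = 1
  height(15) = 1 + max(-1, -1) = 0
  height(20) = 1 + max(-1, -1) = 0
  height(19) = 1 + max(0, 0) = 1
  height(38) = 1 + max(-1, -1) = 0
  height(30) = 1 + max(-1, 0) = 1
  height(24) = 1 + max(1, 1) = 2
  height(12) = 1 + max(1, 2) = 3
Height = 3
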